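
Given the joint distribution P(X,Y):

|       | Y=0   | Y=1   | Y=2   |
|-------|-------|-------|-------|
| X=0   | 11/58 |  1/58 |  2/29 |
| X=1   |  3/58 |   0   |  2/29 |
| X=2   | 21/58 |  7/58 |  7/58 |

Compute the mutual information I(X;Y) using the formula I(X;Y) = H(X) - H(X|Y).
0.0829 bits

I(X;Y) = H(X) - H(X|Y)

Marginal of X (row sums):
  P(X=0) = 11/58 + 1/58 + 2/29 = 8/29
  P(X=1) = 3/58 + 0 + 2/29 = 7/58
  P(X=2) = 21/58 + 7/58 + 7/58 = 35/58
H(X) = -[(8/29)·log₂(8/29) + (7/58)·log₂(7/58) + (35/58)·log₂(35/58)]
  = 0.51255 + 0.36818 + 0.43973 = 1.3205 bits

Marginal of Y (column sums):
  P(Y=0) = 11/58 + 3/58 + 21/58 = 35/58
  P(Y=1) = 1/58 + 0 + 7/58 = 4/29
  P(Y=2) = 2/29 + 2/29 + 7/58 = 15/58
H(X|Y) = Σ_y P(y)·H(X|Y=y):
  Y=0: P(Y=0) = 35/58, P(X|Y=0) = (11/35, 3/35, 3/5) → H(X|Y=0) = 1.27079
  Y=1: P(Y=1) = 4/29, P(X|Y=1) = (1/8, 0, 7/8) → H(X|Y=1) = 0.54356
  Y=2: P(Y=2) = 15/58, P(X|Y=2) = (4/15, 4/15, 7/15) → H(X|Y=2) = 1.53012
H(X|Y) = (35/58)·1.27079 + (4/29)·0.54356 + (15/58)·1.53012 = 1.2376 bits

I(X;Y) = H(X) - H(X|Y) = 1.3205 - 1.2376 = 0.0829 bits

Cross-check via I(X;Y) = H(X) + H(Y) - H(X,Y): computing H(Y) from the column sums and H(X,Y) from the 9 cells in the same way gives H(Y) = 1.3385 bits and H(X,Y) = 2.5761 bits, so
I(X;Y) = 1.3205 + 1.3385 - 2.5761 = 0.0829 bits ✓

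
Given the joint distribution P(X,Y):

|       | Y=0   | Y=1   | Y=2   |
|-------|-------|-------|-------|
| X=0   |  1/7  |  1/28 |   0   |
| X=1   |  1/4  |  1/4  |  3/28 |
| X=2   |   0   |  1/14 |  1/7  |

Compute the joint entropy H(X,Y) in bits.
2.5910 bits

H(X,Y) = -Σ_{x,y} P(x,y) log₂ P(x,y). Per-cell terms -P(x,y)·log₂P(x,y):
  X=0: 0.40105, 0.17169, 0.00000
  X=1: 0.50000, 0.50000, 0.34526
  X=2: 0.00000, 0.27195, 0.40105
  (cells with P = 0 contribute 0)
Sum of the 9 terms: H(X,Y) = 2.5910 bits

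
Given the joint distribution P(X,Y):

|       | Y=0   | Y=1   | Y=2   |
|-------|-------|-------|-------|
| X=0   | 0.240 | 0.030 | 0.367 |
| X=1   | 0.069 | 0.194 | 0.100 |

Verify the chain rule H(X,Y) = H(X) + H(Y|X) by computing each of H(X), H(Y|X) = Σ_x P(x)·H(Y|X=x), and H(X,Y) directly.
H(X) = 0.9451 bits, H(Y|X) = 1.2888 bits, H(X,Y) = 2.2340 bits

Marginal of X (row sums):
  P(X=0) = 0.240 + 0.030 + 0.367 = 0.637
  P(X=1) = 0.069 + 0.194 + 0.100 = 0.363
H(X) = -[0.637·log₂(0.637) + 0.363·log₂(0.363)]
  = 0.41445 + 0.53069 = 0.9451 bits

H(Y|X) = Σ_x P(x)·H(Y|X=x):
  X=0: P(X=0) = 0.637, P(Y|X=0) = (240/637, 30/637, 367/637) → H(Y|X=0) = 1.19652
  X=1: P(X=1) = 0.363, P(Y|X=1) = (23/121, 194/363, 100/363) → H(Y|X=1) = 1.45078
H(Y|X) = 0.637·1.19652 + 0.363·1.45078 = 1.2888 bits

H(X,Y) = -Σ_{x,y} P(x,y) log₂ P(x,y). Per-cell terms -P(x,y)·log₂P(x,y):
  X=0: 0.49413, 0.15177, 0.53074
  X=1: 0.26615, 0.45898, 0.33219
Sum of the 6 terms: H(X,Y) = 2.2340 bits

Chain rule check:
  H(X) + H(Y|X) = 0.9451 + 1.2888 = 2.2339 bits
  H(X,Y) = 2.2340 bits
✓ Chain rule verified (Δ = 0.0001 is 4-dp rounding noise: each of the three values was rounded independently).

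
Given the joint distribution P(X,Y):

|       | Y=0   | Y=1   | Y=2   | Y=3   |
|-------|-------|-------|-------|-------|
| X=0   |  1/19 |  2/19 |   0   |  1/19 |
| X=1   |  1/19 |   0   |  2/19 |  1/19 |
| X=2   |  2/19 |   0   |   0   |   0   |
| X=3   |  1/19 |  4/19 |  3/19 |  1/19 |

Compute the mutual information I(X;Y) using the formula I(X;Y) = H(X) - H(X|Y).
0.4975 bits

I(X;Y) = H(X) - H(X|Y)

Marginal of X (row sums):
  P(X=0) = 1/19 + 2/19 + 0 + 1/19 = 4/19
  P(X=1) = 1/19 + 0 + 2/19 + 1/19 = 4/19
  P(X=2) = 2/19 + 0 + 0 + 0 = 2/19
  P(X=3) = 1/19 + 4/19 + 3/19 + 1/19 = 9/19
H(X) = -[(4/19)·log₂(4/19) + (4/19)·log₂(4/19) + (2/19)·log₂(2/19) + (9/19)·log₂(9/19)]
  = 0.47325 + 0.47325 + 0.34189 + 0.51063 = 1.7990 bits

Marginal of Y (column sums):
  P(Y=0) = 1/19 + 1/19 + 2/19 + 1/19 = 5/19
  P(Y=1) = 2/19 + 0 + 0 + 4/19 = 6/19
  P(Y=2) = 0 + 2/19 + 0 + 3/19 = 5/19
  P(Y=3) = 1/19 + 1/19 + 0 + 1/19 = 3/19
H(X|Y) = Σ_y P(y)·H(X|Y=y):
  Y=0: P(Y=0) = 5/19, P(X|Y=0) = (1/5, 1/5, 2/5, 1/5) → H(X|Y=0) = 1.92193
  Y=1: P(Y=1) = 6/19, P(X|Y=1) = (1/3, 0, 0, 2/3) → H(X|Y=1) = 0.91830
  Y=2: P(Y=2) = 5/19, P(X|Y=2) = (0, 2/5, 0, 3/5) → H(X|Y=2) = 0.97095
  Y=3: P(Y=3) = 3/19, P(X|Y=3) = (1/3, 1/3, 0, 1/3) → H(X|Y=3) = 1.58496
H(X|Y) = (5/19)·1.92193 + (6/19)·0.91830 + (5/19)·0.97095 + (3/19)·1.58496 = 1.3015 bits

I(X;Y) = H(X) - H(X|Y) = 1.7990 - 1.3015 = 0.4975 bits

Cross-check via I(X;Y) = H(X) + H(Y) - H(X,Y): computing H(Y) from the column sums and H(X,Y) from the 16 cells in the same way gives H(Y) = 1.9593 bits and H(X,Y) = 3.2608 bits, so
I(X;Y) = 1.7990 + 1.9593 - 3.2608 = 0.4975 bits ✓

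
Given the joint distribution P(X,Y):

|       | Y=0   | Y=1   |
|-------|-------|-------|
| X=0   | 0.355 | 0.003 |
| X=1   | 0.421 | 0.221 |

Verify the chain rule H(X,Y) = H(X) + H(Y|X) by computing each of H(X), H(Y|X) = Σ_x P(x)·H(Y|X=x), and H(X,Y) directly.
H(X) = 0.9410 bits, H(Y|X) = 0.6213 bits, H(X,Y) = 1.5623 bits

Marginal of X (row sums):
  P(X=0) = 0.355 + 0.003 = 0.358
  P(X=1) = 0.421 + 0.221 = 0.642
H(X) = -[0.358·log₂(0.358) + 0.642·log₂(0.642)]
  = 0.5305 + 0.4105 = 0.9410 bits

H(Y|X) = Σ_x P(x)·H(Y|X=x):
  X=0: P(X=0) = 0.358, P(Y|X=0) = (355/358, 3/358) → H(Y|X=0) = 0.0699
  X=1: P(X=1) = 0.642, P(Y|X=1) = (421/642, 221/642) → H(Y|X=1) = 0.9288
H(Y|X) = 0.358·0.0699 + 0.642·0.9288 = 0.6213 bits

H(X,Y) = -Σ_{x,y} P(x,y) log₂ P(x,y). Per-cell terms -P(x,y)·log₂P(x,y):
  X=0: 0.5304, 0.0251
  X=1: 0.5255, 0.4813
Sum of the 4 terms: H(X,Y) = 1.5623 bits

Chain rule check:
  H(X) + H(Y|X) = 0.9410 + 0.6213 = 1.5623 bits
  H(X,Y) = 1.5623 bits
✓ Chain rule verified.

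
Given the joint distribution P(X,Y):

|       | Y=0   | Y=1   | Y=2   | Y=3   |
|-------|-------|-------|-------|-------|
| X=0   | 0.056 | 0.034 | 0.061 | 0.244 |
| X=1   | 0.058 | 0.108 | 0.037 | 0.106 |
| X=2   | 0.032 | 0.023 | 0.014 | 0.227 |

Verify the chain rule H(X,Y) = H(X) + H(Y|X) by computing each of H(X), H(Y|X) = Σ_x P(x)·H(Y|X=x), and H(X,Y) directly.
H(X) = 1.5727 bits, H(Y|X) = 1.5288 bits, H(X,Y) = 3.1016 bits

Marginal of X (row sums):
  P(X=0) = 0.056 + 0.034 + 0.061 + 0.244 = 0.395
  P(X=1) = 0.058 + 0.108 + 0.037 + 0.106 = 0.309
  P(X=2) = 0.032 + 0.023 + 0.014 + 0.227 = 0.296
H(X) = -[0.395·log₂(0.395) + 0.309·log₂(0.309) + 0.296·log₂(0.296)]
  = 0.529330 + 0.523545 + 0.519874 = 1.5727 bits

H(Y|X) = Σ_x P(x)·H(Y|X=x):
  X=0: P(X=0) = 0.395, P(Y|X=0) = (56/395, 34/395, 61/395, 244/395) → H(Y|X=0) = 1.549606
  X=1: P(X=1) = 0.309, P(Y|X=1) = (58/309, 36/103, 37/309, 106/309) → H(Y|X=1) = 1.879230
  X=2: P(X=2) = 0.296, P(Y|X=2) = (4/37, 23/296, 7/148, 227/296) → H(Y|X=2) = 1.135226
H(Y|X) = 0.395·1.549606 + 0.309·1.879230 + 0.296·1.135226 = 1.5288 bits

H(X,Y) = -Σ_{x,y} P(x,y) log₂ P(x,y). Per-cell terms -P(x,y)·log₂P(x,y):
  X=0: 0.232872, 0.165863, 0.246138, 0.496551
  X=1: 0.238253, 0.346777, 0.175984, 0.343214
  X=2: 0.158905, 0.125171, 0.086218, 0.485607
Sum of the 12 terms: H(X,Y) = 3.1016 bits

Chain rule check:
  H(X) + H(Y|X) = 1.5727 + 1.5288 = 3.1015 bits
  H(X,Y) = 3.1016 bits
✓ Chain rule verified (Δ = 0.0001 is 4-dp rounding noise: each of the three values was rounded independently).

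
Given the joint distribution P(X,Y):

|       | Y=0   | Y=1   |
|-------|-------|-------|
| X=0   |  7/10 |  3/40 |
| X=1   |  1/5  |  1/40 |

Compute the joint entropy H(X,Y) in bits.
1.2379 bits

H(X,Y) = -Σ_{x,y} P(x,y) log₂ P(x,y). Per-cell terms -P(x,y)·log₂P(x,y):
  X=0: 0.3602, 0.2803
  X=1: 0.4644, 0.1330
Sum of the 4 terms: H(X,Y) = 1.2379 bits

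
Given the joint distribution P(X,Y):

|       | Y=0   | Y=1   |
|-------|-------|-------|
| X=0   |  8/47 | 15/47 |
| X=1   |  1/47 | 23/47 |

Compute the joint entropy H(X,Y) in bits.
1.5834 bits

H(X,Y) = -Σ_{x,y} P(x,y) log₂ P(x,y). Per-cell terms -P(x,y)·log₂P(x,y):
  X=0: 0.4348, 0.5259
  X=1: 0.1182, 0.5045
Sum of the 4 terms: H(X,Y) = 1.5834 bits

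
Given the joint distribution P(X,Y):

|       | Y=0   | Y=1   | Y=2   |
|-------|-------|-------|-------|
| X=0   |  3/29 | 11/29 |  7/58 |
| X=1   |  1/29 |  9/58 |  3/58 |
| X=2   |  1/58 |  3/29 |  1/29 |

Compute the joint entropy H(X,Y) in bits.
2.6500 bits

H(X,Y) = -Σ_{x,y} P(x,y) log₂ P(x,y). Per-cell terms -P(x,y)·log₂P(x,y):
  X=0: 0.3386, 0.5305, 0.3682
  X=1: 0.1675, 0.4171, 0.2210
  X=2: 0.1010, 0.3386, 0.1675
Sum of the 9 terms: H(X,Y) = 2.6500 bits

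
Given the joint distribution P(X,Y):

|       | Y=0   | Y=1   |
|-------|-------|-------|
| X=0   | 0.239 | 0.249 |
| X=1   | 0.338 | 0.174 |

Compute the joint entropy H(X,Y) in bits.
1.9609 bits

H(X,Y) = -Σ_{x,y} P(x,y) log₂ P(x,y). Per-cell terms -P(x,y)·log₂P(x,y):
  X=0: 0.49352, 0.49944
  X=1: 0.52894, 0.43897
Sum of the 4 terms: H(X,Y) = 1.9609 bits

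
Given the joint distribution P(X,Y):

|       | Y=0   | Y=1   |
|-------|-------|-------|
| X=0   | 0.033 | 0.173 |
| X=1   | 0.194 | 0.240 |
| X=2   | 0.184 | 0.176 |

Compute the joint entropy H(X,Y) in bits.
2.4439 bits

H(X,Y) = -Σ_{x,y} P(x,y) log₂ P(x,y). Per-cell terms -P(x,y)·log₂P(x,y):
  X=0: 0.1624, 0.4379
  X=1: 0.4590, 0.4941
  X=2: 0.4494, 0.4411
Sum of the 6 terms: H(X,Y) = 2.4439 bits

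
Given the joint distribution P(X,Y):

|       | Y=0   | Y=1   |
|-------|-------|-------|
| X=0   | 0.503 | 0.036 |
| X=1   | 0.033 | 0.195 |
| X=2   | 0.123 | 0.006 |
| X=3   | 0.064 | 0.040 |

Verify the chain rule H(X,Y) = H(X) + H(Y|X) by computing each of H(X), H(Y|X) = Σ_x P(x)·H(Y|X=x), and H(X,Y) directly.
H(X) = 1.6876 bits, H(Y|X) = 0.4617 bits, H(X,Y) = 2.1493 bits

Marginal of X (row sums):
  P(X=0) = 0.503 + 0.036 = 0.539
  P(X=1) = 0.033 + 0.195 = 0.228
  P(X=2) = 0.123 + 0.006 = 0.129
  P(X=3) = 0.064 + 0.040 = 0.104
H(X) = -[0.539·log₂(0.539) + 0.228·log₂(0.228) + 0.129·log₂(0.129) + 0.104·log₂(0.104)]
  = 0.48060 + 0.48630 + 0.38114 + 0.33960 = 1.6876 bits

H(Y|X) = Σ_x P(x)·H(Y|X=x):
  X=0: P(X=0) = 0.539, P(Y|X=0) = (503/539, 36/539) → H(Y|X=0) = 0.35383
  X=1: P(X=1) = 0.228, P(Y|X=1) = (11/76, 65/76) → H(Y|X=1) = 0.59651
  X=2: P(X=2) = 0.129, P(Y|X=2) = (41/43, 2/43) → H(Y|X=2) = 0.27139
  X=3: P(X=3) = 0.104, P(Y|X=3) = (8/13, 5/13) → H(Y|X=3) = 0.96124
H(Y|X) = 0.539·0.35383 + 0.228·0.59651 + 0.129·0.27139 + 0.104·0.96124 = 0.4617 bits

H(X,Y) = -Σ_{x,y} P(x,y) log₂ P(x,y). Per-cell terms -P(x,y)·log₂P(x,y):
  X=0: 0.49866, 0.17265
  X=1: 0.16241, 0.45990
  X=2: 0.37186, 0.04428
  X=3: 0.25381, 0.18575
Sum of the 8 terms: H(X,Y) = 2.1493 bits

Chain rule check:
  H(X) + H(Y|X) = 1.6876 + 0.4617 = 2.1493 bits
  H(X,Y) = 2.1493 bits
✓ Chain rule verified.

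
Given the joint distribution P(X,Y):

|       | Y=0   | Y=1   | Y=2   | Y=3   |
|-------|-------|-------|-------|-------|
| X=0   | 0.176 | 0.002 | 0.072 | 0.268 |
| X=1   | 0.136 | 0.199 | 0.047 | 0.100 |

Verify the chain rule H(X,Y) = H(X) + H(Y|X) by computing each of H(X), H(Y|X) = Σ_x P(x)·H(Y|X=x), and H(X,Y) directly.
H(X) = 0.9991 bits, H(Y|X) = 1.6369 bits, H(X,Y) = 2.6359 bits

Marginal of X (row sums):
  P(X=0) = 0.176 + 0.002 + 0.072 + 0.268 = 0.518
  P(X=1) = 0.136 + 0.199 + 0.047 + 0.100 = 0.482
H(X) = -[0.518·log₂(0.518) + 0.482·log₂(0.482)]
  = 0.4916 + 0.5075 = 0.9991 bits

H(Y|X) = Σ_x P(x)·H(Y|X=x):
  X=0: P(X=0) = 0.518, P(Y|X=0) = (88/259, 1/259, 36/259, 134/259) → H(Y|X=0) = 1.4477
  X=1: P(X=1) = 0.482, P(Y|X=1) = (68/241, 199/482, 47/482, 50/241) → H(Y|X=1) = 1.8402
H(Y|X) = 0.518·1.4477 + 0.482·1.8402 = 1.6369 bits

H(X,Y) = -Σ_{x,y} P(x,y) log₂ P(x,y). Per-cell terms -P(x,y)·log₂P(x,y):
  X=0: 0.4411, 0.0179, 0.2733, 0.5091
  X=1: 0.3915, 0.4635, 0.2073, 0.3322
Sum of the 8 terms: H(X,Y) = 2.6359 bits

Chain rule check:
  H(X) + H(Y|X) = 0.9991 + 1.6369 = 2.6360 bits
  H(X,Y) = 2.6359 bits
✓ Chain rule verified (Δ = 0.0001 is 4-dp rounding noise: each of the three values was rounded independently).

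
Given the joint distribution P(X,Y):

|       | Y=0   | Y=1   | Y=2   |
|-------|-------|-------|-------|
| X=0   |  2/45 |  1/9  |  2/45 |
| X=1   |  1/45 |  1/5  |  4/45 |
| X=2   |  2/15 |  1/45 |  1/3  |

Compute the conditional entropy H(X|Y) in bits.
1.1804 bits

H(X|Y) = H(X,Y) - H(Y)

H(X,Y) = -Σ_{x,y} P(x,y) log₂ P(x,y). Per-cell terms -P(x,y)·log₂P(x,y):
  X=0: 0.199638, 0.352214, 0.199638
  X=1: 0.122041, 0.464386, 0.310387
  X=2: 0.387585, 0.122041, 0.528321
Sum of the 9 terms: H(X,Y) = 2.68625 bits

Marginal of Y (column sums):
  P(Y=0) = 2/45 + 1/45 + 2/15 = 1/5
  P(Y=1) = 1/9 + 1/5 + 1/45 = 1/3
  P(Y=2) = 2/45 + 4/45 + 1/3 = 7/15
H(Y) = -[(1/5)·log₂(1/5) + (1/3)·log₂(1/3) + (7/15)·log₂(7/15)]
  = 0.464386 + 0.528321 + 0.513117 = 1.50582 bits

H(X|Y) = H(X,Y) - H(Y) = 2.68625 - 1.50582 = 1.1804 bits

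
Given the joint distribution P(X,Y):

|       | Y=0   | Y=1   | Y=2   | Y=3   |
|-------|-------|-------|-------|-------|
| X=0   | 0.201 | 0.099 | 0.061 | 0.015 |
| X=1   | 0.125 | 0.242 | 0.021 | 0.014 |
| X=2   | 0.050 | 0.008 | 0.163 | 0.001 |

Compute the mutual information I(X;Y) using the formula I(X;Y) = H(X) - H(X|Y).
0.3361 bits

I(X;Y) = H(X) - H(X|Y)

Marginal of X (row sums):
  P(X=0) = 0.201 + 0.099 + 0.061 + 0.015 = 0.376
  P(X=1) = 0.125 + 0.242 + 0.021 + 0.014 = 0.402
  P(X=2) = 0.050 + 0.008 + 0.163 + 0.001 = 0.222
H(X) = -[0.376·log₂(0.376) + 0.402·log₂(0.402) + 0.222·log₂(0.222)]
  = 0.530609 + 0.528523 + 0.482044 = 1.541176 bits

Marginal of Y (column sums):
  P(Y=0) = 0.201 + 0.125 + 0.050 = 0.376
  P(Y=1) = 0.099 + 0.242 + 0.008 = 0.349
  P(Y=2) = 0.061 + 0.021 + 0.163 = 0.245
  P(Y=3) = 0.015 + 0.014 + 0.001 = 0.030
H(X|Y) = Σ_y P(y)·H(X|Y=y):
  Y=0: P(Y=0) = 0.376, P(X|Y=0) = (201/376, 125/376, 25/188) → H(X|Y=0) = 1.398266
  Y=1: P(Y=1) = 0.349, P(X|Y=1) = (99/349, 242/349, 8/349) → H(X|Y=1) = 1.006765
  Y=2: P(Y=2) = 0.245, P(X|Y=2) = (61/245, 3/35, 163/245) → H(X|Y=2) = 1.194367
  Y=3: P(Y=3) = 0.030, P(X|Y=3) = (1/2, 7/15, 1/30) → H(X|Y=3) = 1.176680
H(X|Y) = 0.376·1.398266 + 0.349·1.006765 + 0.245·1.194367 + 0.030·1.176680 = 1.205029 bits

I(X;Y) = H(X) - H(X|Y) = 1.541176 - 1.205029 = 0.3361 bits

Cross-check via I(X;Y) = H(X) + H(Y) - H(X,Y): computing H(Y) from the column sums and H(X,Y) from the 12 cells in the same way gives H(Y) = 1.709544 bits and H(X,Y) = 2.914573 bits, so
I(X;Y) = 1.541176 + 1.709544 - 2.914573 = 0.3361 bits ✓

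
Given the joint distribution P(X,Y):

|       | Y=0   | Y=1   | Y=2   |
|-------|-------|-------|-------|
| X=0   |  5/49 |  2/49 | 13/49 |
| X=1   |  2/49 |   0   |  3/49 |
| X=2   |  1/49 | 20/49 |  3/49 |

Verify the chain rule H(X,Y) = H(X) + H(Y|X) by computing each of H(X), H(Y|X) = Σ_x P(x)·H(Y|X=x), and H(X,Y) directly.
H(X) = 1.3680 bits, H(Y|X) = 0.9882 bits, H(X,Y) = 2.3563 bits

Marginal of X (row sums):
  P(X=0) = 5/49 + 2/49 + 13/49 = 20/49
  P(X=1) = 2/49 + 0 + 3/49 = 5/49
  P(X=2) = 1/49 + 20/49 + 3/49 = 24/49
H(X) = -[(20/49)·log₂(20/49) + (5/49)·log₂(5/49) + (24/49)·log₂(24/49)]
  = 0.52767 + 0.33600 + 0.50437 = 1.3680 bits

H(Y|X) = Σ_x P(x)·H(Y|X=x):
  X=0: P(X=0) = 20/49, P(Y|X=0) = (1/4, 1/10, 13/20) → H(Y|X=0) = 1.23616
  X=1: P(X=1) = 5/49, P(Y|X=1) = (2/5, 0, 3/5) → H(Y|X=1) = 0.97095
  X=2: P(X=2) = 24/49, P(Y|X=2) = (1/24, 5/6, 1/8) → H(Y|X=2) = 0.78524
H(Y|X) = (20/49)·1.23616 + (5/49)·0.97095 + (24/49)·0.78524 = 0.9882 bits

H(X,Y) = -Σ_{x,y} P(x,y) log₂ P(x,y). Per-cell terms -P(x,y)·log₂P(x,y):
  X=0: 0.33600, 0.18836, 0.50787
  X=1: 0.18836, 0.00000, 0.24672
  X=2: 0.11459, 0.52767, 0.24672
  (cells with P = 0 contribute 0)
Sum of the 9 terms: H(X,Y) = 2.3563 bits

Chain rule check:
  H(X) + H(Y|X) = 1.3680 + 0.9882 = 2.3562 bits
  H(X,Y) = 2.3563 bits
✓ Chain rule verified (Δ = 0.0001 is 4-dp rounding noise: each of the three values was rounded independently).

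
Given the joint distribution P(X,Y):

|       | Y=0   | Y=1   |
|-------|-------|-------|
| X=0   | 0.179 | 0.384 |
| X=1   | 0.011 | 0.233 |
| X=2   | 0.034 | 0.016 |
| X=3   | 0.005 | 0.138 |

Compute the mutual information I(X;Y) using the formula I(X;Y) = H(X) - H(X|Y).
0.1272 bits

I(X;Y) = H(X) - H(X|Y)

Marginal of X (row sums):
  P(X=0) = 0.179 + 0.384 = 0.563
  P(X=1) = 0.011 + 0.233 = 0.244
  P(X=2) = 0.034 + 0.016 = 0.050
  P(X=3) = 0.005 + 0.138 = 0.143
H(X) = -[0.563·log₂(0.563) + 0.244·log₂(0.244) + 0.050·log₂(0.050) + 0.143·log₂(0.143)]
  = 0.46661 + 0.49655 + 0.21610 + 0.40125 = 1.5805 bits

Marginal of Y (column sums):
  P(Y=0) = 0.179 + 0.011 + 0.034 + 0.005 = 0.229
  P(Y=1) = 0.384 + 0.233 + 0.016 + 0.138 = 0.771
H(X|Y) = Σ_y P(y)·H(X|Y=y):
  Y=0: P(Y=0) = 0.229, P(X|Y=0) = (179/229, 11/229, 34/229, 5/229) → H(X|Y=0) = 1.01719
  Y=1: P(Y=1) = 0.771, P(X|Y=1) = (128/257, 233/771, 16/771, 46/257) → H(X|Y=1) = 1.58286
H(X|Y) = 0.229·1.01719 + 0.771·1.58286 = 1.4533 bits

I(X;Y) = H(X) - H(X|Y) = 1.5805 - 1.4533 = 0.1272 bits

Cross-check via I(X;Y) = H(X) + H(Y) - H(X,Y): computing H(Y) from the column sums and H(X,Y) from the 8 cells in the same way gives H(Y) = 0.7763 bits and H(X,Y) = 2.2296 bits, so
I(X;Y) = 1.5805 + 0.7763 - 2.2296 = 0.1272 bits ✓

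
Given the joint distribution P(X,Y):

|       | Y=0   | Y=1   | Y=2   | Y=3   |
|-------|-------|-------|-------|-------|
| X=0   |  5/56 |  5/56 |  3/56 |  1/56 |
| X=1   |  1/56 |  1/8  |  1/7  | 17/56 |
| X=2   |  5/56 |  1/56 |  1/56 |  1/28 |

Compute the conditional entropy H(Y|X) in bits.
1.6710 bits

H(Y|X) = H(X,Y) - H(X)

H(X,Y) = -Σ_{x,y} P(x,y) log₂ P(x,y). Per-cell terms -P(x,y)·log₂P(x,y):
  X=0: 0.3112, 0.3112, 0.2262, 0.1037
  X=1: 0.1037, 0.3750, 0.4011, 0.5221
  X=2: 0.3112, 0.1037, 0.1037, 0.1717
Sum of the 12 terms: H(X,Y) = 3.0445 bits

Marginal of X (row sums):
  P(X=0) = 5/56 + 5/56 + 3/56 + 1/56 = 1/4
  P(X=1) = 1/56 + 1/8 + 1/7 + 17/56 = 33/56
  P(X=2) = 5/56 + 1/56 + 1/56 + 1/28 = 9/56
H(X) = -[(1/4)·log₂(1/4) + (33/56)·log₂(33/56) + (9/56)·log₂(9/56)]
  = 0.5000 + 0.4496 + 0.4239 = 1.3735 bits

H(Y|X) = H(X,Y) - H(X) = 3.0445 - 1.3735 = 1.6710 bits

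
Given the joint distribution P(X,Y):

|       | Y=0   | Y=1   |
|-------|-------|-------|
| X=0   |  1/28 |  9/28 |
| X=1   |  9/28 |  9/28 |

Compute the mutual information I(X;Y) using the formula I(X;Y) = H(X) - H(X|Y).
0.1299 bits

I(X;Y) = H(X) - H(X|Y)

Marginal of X (row sums):
  P(X=0) = 1/28 + 9/28 = 5/14
  P(X=1) = 9/28 + 9/28 = 9/14
H(X) = -[(5/14)·log₂(5/14) + (9/14)·log₂(9/14)]
  = 0.53051 + 0.40978 = 0.94029 bits

Marginal of Y (column sums):
  P(Y=0) = 1/28 + 9/28 = 5/14
  P(Y=1) = 9/28 + 9/28 = 9/14
H(X|Y) = Σ_y P(y)·H(X|Y=y):
  Y=0: P(Y=0) = 5/14, P(X|Y=0) = (1/10, 9/10) → H(X|Y=0) = 0.46900
  Y=1: P(Y=1) = 9/14, P(X|Y=1) = (1/2, 1/2) → H(X|Y=1) = 1.00000
H(X|Y) = (5/14)·0.46900 + (9/14)·1.00000 = 0.81036 bits

I(X;Y) = H(X) - H(X|Y) = 0.94029 - 0.81036 = 0.1299 bits

Cross-check via I(X;Y) = H(X) + H(Y) - H(X,Y): computing H(Y) from the column sums and H(X,Y) from the 4 cells in the same way gives H(Y) = 0.94029 bits and H(X,Y) = 1.75064 bits, so
I(X;Y) = 0.94029 + 0.94029 - 1.75064 = 0.1299 bits ✓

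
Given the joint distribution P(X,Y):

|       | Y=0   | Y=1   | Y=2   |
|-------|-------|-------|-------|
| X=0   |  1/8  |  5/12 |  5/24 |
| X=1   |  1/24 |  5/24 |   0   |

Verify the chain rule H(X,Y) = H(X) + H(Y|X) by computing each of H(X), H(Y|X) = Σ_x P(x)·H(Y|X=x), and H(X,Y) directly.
H(X) = 0.8113 bits, H(Y|X) = 1.2240 bits, H(X,Y) = 2.0352 bits

Marginal of X (row sums):
  P(X=0) = 1/8 + 5/12 + 5/24 = 3/4
  P(X=1) = 1/24 + 5/24 + 0 = 1/4
H(X) = -[(3/4)·log₂(3/4) + (1/4)·log₂(1/4)]
  = 0.31128 + 0.50000 = 0.8113 bits

H(Y|X) = Σ_x P(x)·H(Y|X=x):
  X=0: P(X=0) = 3/4, P(Y|X=0) = (1/6, 5/9, 5/18) → H(Y|X=0) = 1.41527
  X=1: P(X=1) = 1/4, P(Y|X=1) = (1/6, 5/6, 0) → H(Y|X=1) = 0.65002
H(Y|X) = (3/4)·1.41527 + (1/4)·0.65002 = 1.2240 bits

H(X,Y) = -Σ_{x,y} P(x,y) log₂ P(x,y). Per-cell terms -P(x,y)·log₂P(x,y):
  X=0: 0.37500, 0.52626, 0.47147
  X=1: 0.19104, 0.47147, 0.00000
  (cells with P = 0 contribute 0)
Sum of the 6 terms: H(X,Y) = 2.0352 bits

Chain rule check:
  H(X) + H(Y|X) = 0.8113 + 1.2240 = 2.0353 bits
  H(X,Y) = 2.0352 bits
✓ Chain rule verified (Δ = 0.0001 is 4-dp rounding noise: each of the three values was rounded independently).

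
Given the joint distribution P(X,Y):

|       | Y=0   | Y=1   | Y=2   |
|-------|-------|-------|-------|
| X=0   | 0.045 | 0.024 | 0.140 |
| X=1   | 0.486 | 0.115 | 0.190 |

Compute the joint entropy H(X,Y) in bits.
2.0475 bits

H(X,Y) = -Σ_{x,y} P(x,y) log₂ P(x,y). Per-cell terms -P(x,y)·log₂P(x,y):
  X=0: 0.201327, 0.129140, 0.397110
  X=1: 0.505912, 0.358834, 0.455226
Sum of the 6 terms: H(X,Y) = 2.0475 bits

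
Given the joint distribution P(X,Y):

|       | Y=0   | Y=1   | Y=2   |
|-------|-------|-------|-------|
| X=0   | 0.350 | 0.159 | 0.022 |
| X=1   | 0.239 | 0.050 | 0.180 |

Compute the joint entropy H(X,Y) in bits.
2.2280 bits

H(X,Y) = -Σ_{x,y} P(x,y) log₂ P(x,y). Per-cell terms -P(x,y)·log₂P(x,y):
  X=0: 0.53010, 0.42181, 0.12114
  X=1: 0.49352, 0.21610, 0.44531
Sum of the 6 terms: H(X,Y) = 2.2280 bits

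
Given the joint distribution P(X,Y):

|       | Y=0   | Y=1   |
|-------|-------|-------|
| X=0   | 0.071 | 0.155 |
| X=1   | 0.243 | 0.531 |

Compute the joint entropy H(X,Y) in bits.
1.6687 bits

H(X,Y) = -Σ_{x,y} P(x,y) log₂ P(x,y). Per-cell terms -P(x,y)·log₂P(x,y):
  X=0: 0.2709, 0.4169
  X=1: 0.4960, 0.4849
Sum of the 4 terms: H(X,Y) = 1.6687 bits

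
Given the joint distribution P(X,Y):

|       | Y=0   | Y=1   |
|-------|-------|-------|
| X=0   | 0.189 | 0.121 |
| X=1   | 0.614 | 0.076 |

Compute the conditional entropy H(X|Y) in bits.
0.8217 bits

H(X|Y) = H(X,Y) - H(Y)

H(X,Y) = -Σ_{x,y} P(x,y) log₂ P(x,y). Per-cell terms -P(x,y)·log₂P(x,y):
  X=0: 0.45427, 0.36868
  X=1: 0.43207, 0.28256
Sum of the 4 terms: H(X,Y) = 1.5376 bits

Marginal of Y (column sums):
  P(Y=0) = 0.189 + 0.614 = 0.803
  P(Y=1) = 0.121 + 0.076 = 0.197
H(Y) = -[0.803·log₂(0.803) + 0.197·log₂(0.197)]
  = 0.25417 + 0.46172 = 0.7159 bits

H(X|Y) = H(X,Y) - H(Y) = 1.5376 - 0.7159 = 0.8217 bits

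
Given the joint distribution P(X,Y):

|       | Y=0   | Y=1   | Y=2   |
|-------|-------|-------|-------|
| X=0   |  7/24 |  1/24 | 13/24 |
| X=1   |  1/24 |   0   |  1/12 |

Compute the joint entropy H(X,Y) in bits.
1.6784 bits

H(X,Y) = -Σ_{x,y} P(x,y) log₂ P(x,y). Per-cell terms -P(x,y)·log₂P(x,y):
  X=0: 0.51847, 0.19104, 0.47912
  X=1: 0.19104, 0.00000, 0.29875
  (cells with P = 0 contribute 0)
Sum of the 6 terms: H(X,Y) = 1.6784 bits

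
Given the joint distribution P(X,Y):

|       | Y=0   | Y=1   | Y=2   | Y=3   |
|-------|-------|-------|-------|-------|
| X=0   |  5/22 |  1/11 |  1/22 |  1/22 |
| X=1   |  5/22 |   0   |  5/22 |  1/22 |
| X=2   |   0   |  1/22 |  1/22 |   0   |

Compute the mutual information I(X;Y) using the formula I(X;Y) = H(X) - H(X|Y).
0.3058 bits

I(X;Y) = H(X) - H(X|Y)

Marginal of X (row sums):
  P(X=0) = 5/22 + 1/11 + 1/22 + 1/22 = 9/22
  P(X=1) = 5/22 + 0 + 5/22 + 1/22 = 1/2
  P(X=2) = 0 + 1/22 + 1/22 + 0 = 1/11
H(X) = -[(9/22)·log₂(9/22) + (1/2)·log₂(1/2) + (1/11)·log₂(1/11)]
  = 0.5275 + 0.5000 + 0.3145 = 1.3420 bits

Marginal of Y (column sums):
  P(Y=0) = 5/22 + 5/22 + 0 = 5/11
  P(Y=1) = 1/11 + 0 + 1/22 = 3/22
  P(Y=2) = 1/22 + 5/22 + 1/22 = 7/22
  P(Y=3) = 1/22 + 1/22 + 0 = 1/11
H(X|Y) = Σ_y P(y)·H(X|Y=y):
  Y=0: P(Y=0) = 5/11, P(X|Y=0) = (1/2, 1/2, 0) → H(X|Y=0) = 1.0000
  Y=1: P(Y=1) = 3/22, P(X|Y=1) = (2/3, 0, 1/3) → H(X|Y=1) = 0.9183
  Y=2: P(Y=2) = 7/22, P(X|Y=2) = (1/7, 5/7, 1/7) → H(X|Y=2) = 1.1488
  Y=3: P(Y=3) = 1/11, P(X|Y=3) = (1/2, 1/2, 0) → H(X|Y=3) = 1.0000
H(X|Y) = (5/11)·1.0000 + (3/22)·0.9183 + (7/22)·1.1488 + (1/11)·1.0000 = 1.0362 bits

I(X;Y) = H(X) - H(X|Y) = 1.3420 - 1.0362 = 0.3058 bits

Cross-check via I(X;Y) = H(X) + H(Y) - H(X,Y): computing H(Y) from the column sums and H(X,Y) from the 12 cells in the same way gives H(Y) = 1.7492 bits and H(X,Y) = 2.7854 bits, so
I(X;Y) = 1.3420 + 1.7492 - 2.7854 = 0.3058 bits ✓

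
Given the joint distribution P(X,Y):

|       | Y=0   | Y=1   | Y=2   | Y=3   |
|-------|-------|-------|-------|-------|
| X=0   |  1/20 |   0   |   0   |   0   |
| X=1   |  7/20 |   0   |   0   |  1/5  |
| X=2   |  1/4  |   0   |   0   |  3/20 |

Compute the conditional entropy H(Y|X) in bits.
0.9019 bits

H(Y|X) = H(X,Y) - H(X)

H(X,Y) = -Σ_{x,y} P(x,y) log₂ P(x,y). Per-cell terms -P(x,y)·log₂P(x,y):
  X=0: 0.21610, 0.00000, 0.00000, 0.00000
  X=1: 0.53010, 0.00000, 0.00000, 0.46439
  X=2: 0.50000, 0.00000, 0.00000, 0.41054
  (cells with P = 0 contribute 0)
Sum of the 12 terms: H(X,Y) = 2.1211 bits

Marginal of X (row sums):
  P(X=0) = 1/20 + 0 + 0 + 0 = 1/20
  P(X=1) = 7/20 + 0 + 0 + 1/5 = 11/20
  P(X=2) = 1/4 + 0 + 0 + 3/20 = 2/5
H(X) = -[(1/20)·log₂(1/20) + (11/20)·log₂(11/20) + (2/5)·log₂(2/5)]
  = 0.21610 + 0.47437 + 0.52877 = 1.2192 bits

H(Y|X) = H(X,Y) - H(X) = 2.1211 - 1.2192 = 0.9019 bits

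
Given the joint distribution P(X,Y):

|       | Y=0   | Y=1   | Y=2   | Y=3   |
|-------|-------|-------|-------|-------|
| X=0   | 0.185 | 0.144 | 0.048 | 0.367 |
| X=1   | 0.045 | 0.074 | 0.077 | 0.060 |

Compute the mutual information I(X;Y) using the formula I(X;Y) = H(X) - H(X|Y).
0.0850 bits

I(X;Y) = H(X) - H(X|Y)

Marginal of X (row sums):
  P(X=0) = 0.185 + 0.144 + 0.048 + 0.367 = 0.744
  P(X=1) = 0.045 + 0.074 + 0.077 + 0.060 = 0.256
H(X) = -[0.744·log₂(0.744) + 0.256·log₂(0.256)]
  = 0.31741 + 0.50324 = 0.82065 bits

Marginal of Y (column sums):
  P(Y=0) = 0.185 + 0.045 = 0.230
  P(Y=1) = 0.144 + 0.074 = 0.218
  P(Y=2) = 0.048 + 0.077 = 0.125
  P(Y=3) = 0.367 + 0.060 = 0.427
H(X|Y) = Σ_y P(y)·H(X|Y=y):
  Y=0: P(Y=0) = 0.230, P(X|Y=0) = (37/46, 9/46) → H(X|Y=0) = 0.71315
  Y=1: P(Y=1) = 0.218, P(X|Y=1) = (72/109, 37/109) → H(X|Y=1) = 0.92429
  Y=2: P(Y=2) = 0.125, P(X|Y=2) = (48/125, 77/125) → H(X|Y=2) = 0.96082
  Y=3: P(Y=3) = 0.427, P(X|Y=3) = (367/427, 60/427) → H(X|Y=3) = 0.58559
H(X|Y) = 0.230·0.71315 + 0.218·0.92429 + 0.125·0.96082 + 0.427·0.58559 = 0.73567 bits

I(X;Y) = H(X) - H(X|Y) = 0.82065 - 0.73567 = 0.0850 bits

Cross-check via I(X;Y) = H(X) + H(Y) - H(X,Y): computing H(Y) from the column sums and H(X,Y) from the 8 cells in the same way gives H(Y) = 1.86597 bits and H(X,Y) = 2.60164 bits, so
I(X;Y) = 0.82065 + 1.86597 - 2.60164 = 0.0850 bits ✓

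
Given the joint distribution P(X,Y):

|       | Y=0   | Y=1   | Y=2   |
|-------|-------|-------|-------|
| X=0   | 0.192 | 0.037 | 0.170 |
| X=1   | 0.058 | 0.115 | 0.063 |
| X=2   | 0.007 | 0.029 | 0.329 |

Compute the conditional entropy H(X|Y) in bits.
1.2246 bits

H(X|Y) = H(X,Y) - H(Y)

H(X,Y) = -Σ_{x,y} P(x,y) log₂ P(x,y). Per-cell terms -P(x,y)·log₂P(x,y):
  X=0: 0.457118, 0.175984, 0.434587
  X=1: 0.238253, 0.358834, 0.251276
  X=2: 0.050109, 0.148126, 0.527664
Sum of the 9 terms: H(X,Y) = 2.64195 bits

Marginal of Y (column sums):
  P(Y=0) = 0.192 + 0.058 + 0.007 = 0.257
  P(Y=1) = 0.037 + 0.115 + 0.029 = 0.181
  P(Y=2) = 0.170 + 0.063 + 0.329 = 0.562
H(Y) = -[0.257·log₂(0.257) + 0.181·log₂(0.181) + 0.562·log₂(0.562)]
  = 0.503761 + 0.446335 + 0.467223 = 1.41732 bits

H(X|Y) = H(X,Y) - H(Y) = 2.64195 - 1.41732 = 1.2246 bits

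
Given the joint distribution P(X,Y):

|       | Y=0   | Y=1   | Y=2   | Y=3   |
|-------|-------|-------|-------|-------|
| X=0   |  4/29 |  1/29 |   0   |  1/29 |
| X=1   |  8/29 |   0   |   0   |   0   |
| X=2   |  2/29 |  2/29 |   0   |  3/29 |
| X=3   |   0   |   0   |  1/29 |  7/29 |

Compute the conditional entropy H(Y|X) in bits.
0.7847 bits

H(Y|X) = H(X,Y) - H(X)

H(X,Y) = -Σ_{x,y} P(x,y) log₂ P(x,y). Per-cell terms -P(x,y)·log₂P(x,y):
  X=0: 0.3942043, 0.1675166, 0.0000000, 0.1675166
  X=1: 0.5125465, 0.0000000, 0.0000000, 0.0000000
  X=2: 0.2660677, 0.2660677, 0.0000000, 0.3385881
  X=3: 0.0000000, 0.0000000, 0.1675166, 0.4949787
  (cells with P = 0 contribute 0)
Sum of the 16 terms: H(X,Y) = 2.775003 bits

Marginal of X (row sums):
  P(X=0) = 4/29 + 1/29 + 0 + 1/29 = 6/29
  P(X=1) = 8/29 + 0 + 0 + 0 = 8/29
  P(X=2) = 2/29 + 2/29 + 0 + 3/29 = 7/29
  P(X=3) = 0 + 0 + 1/29 + 7/29 = 8/29
H(X) = -[(6/29)·log₂(6/29) + (8/29)·log₂(8/29) + (7/29)·log₂(7/29) + (8/29)·log₂(8/29)]
  = 0.4702797 + 0.5125465 + 0.4949787 + 0.5125465 = 1.990351 bits

H(Y|X) = H(X,Y) - H(X) = 2.775003 - 1.990351 = 0.7847 bits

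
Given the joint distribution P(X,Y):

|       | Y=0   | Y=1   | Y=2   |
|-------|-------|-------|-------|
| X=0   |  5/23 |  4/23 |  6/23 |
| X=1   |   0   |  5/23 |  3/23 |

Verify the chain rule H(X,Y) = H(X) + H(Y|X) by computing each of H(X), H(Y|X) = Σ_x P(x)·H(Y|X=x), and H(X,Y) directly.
H(X) = 0.9321 bits, H(Y|X) = 1.3530 bits, H(X,Y) = 2.2851 bits

Marginal of X (row sums):
  P(X=0) = 5/23 + 4/23 + 6/23 = 15/23
  P(X=1) = 0 + 5/23 + 3/23 = 8/23
H(X) = -[(15/23)·log₂(15/23) + (8/23)·log₂(8/23)]
  = 0.4022 + 0.5299 = 0.9321 bits

H(Y|X) = Σ_x P(x)·H(Y|X=x):
  X=0: P(X=0) = 15/23, P(Y|X=0) = (1/3, 4/15, 2/5) → H(Y|X=0) = 1.5656
  X=1: P(X=1) = 8/23, P(Y|X=1) = (0, 5/8, 3/8) → H(Y|X=1) = 0.9544
H(Y|X) = (15/23)·1.5656 + (8/23)·0.9544 = 1.3530 bits

H(X,Y) = -Σ_{x,y} P(x,y) log₂ P(x,y). Per-cell terms -P(x,y)·log₂P(x,y):
  X=0: 0.4786, 0.4389, 0.5057
  X=1: 0.0000, 0.4786, 0.3833
  (cells with P = 0 contribute 0)
Sum of the 6 terms: H(X,Y) = 2.2851 bits

Chain rule check:
  H(X) + H(Y|X) = 0.9321 + 1.3530 = 2.2851 bits
  H(X,Y) = 2.2851 bits
✓ Chain rule verified.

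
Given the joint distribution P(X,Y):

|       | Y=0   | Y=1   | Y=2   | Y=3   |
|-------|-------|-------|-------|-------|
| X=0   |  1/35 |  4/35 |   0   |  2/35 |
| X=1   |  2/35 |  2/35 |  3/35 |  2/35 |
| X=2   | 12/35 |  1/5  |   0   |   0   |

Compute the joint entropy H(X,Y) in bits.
2.7457 bits

H(X,Y) = -Σ_{x,y} P(x,y) log₂ P(x,y). Per-cell terms -P(x,y)·log₂P(x,y):
  X=0: 0.14655, 0.35763, 0.00000, 0.23596
  X=1: 0.23596, 0.23596, 0.30380, 0.23596
  X=2: 0.52948, 0.46439, 0.00000, 0.00000
  (cells with P = 0 contribute 0)
Sum of the 12 terms: H(X,Y) = 2.7457 bits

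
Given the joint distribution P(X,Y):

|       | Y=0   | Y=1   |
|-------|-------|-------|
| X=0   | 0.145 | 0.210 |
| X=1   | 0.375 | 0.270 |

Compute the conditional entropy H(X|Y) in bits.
0.9186 bits

H(X|Y) = H(X,Y) - H(Y)

H(X,Y) = -Σ_{x,y} P(x,y) log₂ P(x,y). Per-cell terms -P(x,y)·log₂P(x,y):
  X=0: 0.403952, 0.472823
  X=1: 0.530639, 0.510022
Sum of the 4 terms: H(X,Y) = 1.91744 bits

Marginal of Y (column sums):
  P(Y=0) = 0.145 + 0.375 = 0.520
  P(Y=1) = 0.210 + 0.270 = 0.480
H(Y) = -[0.520·log₂(0.520) + 0.480·log₂(0.480)]
  = 0.490577 + 0.508269 = 0.99885 bits

H(X|Y) = H(X,Y) - H(Y) = 1.91744 - 0.99885 = 0.9186 bits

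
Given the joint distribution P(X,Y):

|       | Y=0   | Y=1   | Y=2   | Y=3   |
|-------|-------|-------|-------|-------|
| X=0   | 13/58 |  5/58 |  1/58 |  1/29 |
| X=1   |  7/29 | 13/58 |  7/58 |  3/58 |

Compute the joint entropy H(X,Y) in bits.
2.6247 bits

H(X,Y) = -Σ_{x,y} P(x,y) log₂ P(x,y). Per-cell terms -P(x,y)·log₂P(x,y):
  X=0: 0.4836, 0.3048, 0.1010, 0.1675
  X=1: 0.4950, 0.4836, 0.3682, 0.2210
Sum of the 8 terms: H(X,Y) = 2.6247 bits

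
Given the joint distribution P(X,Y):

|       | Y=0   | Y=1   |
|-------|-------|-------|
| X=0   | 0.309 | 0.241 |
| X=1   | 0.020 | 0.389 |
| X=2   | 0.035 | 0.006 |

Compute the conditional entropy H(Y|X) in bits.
0.6838 bits

H(Y|X) = H(X,Y) - H(X)

H(X,Y) = -Σ_{x,y} P(x,y) log₂ P(x,y). Per-cell terms -P(x,y)·log₂P(x,y):
  X=0: 0.5235, 0.4947
  X=1: 0.1129, 0.5299
  X=2: 0.1693, 0.0443
Sum of the 6 terms: H(X,Y) = 1.8746 bits

Marginal of X (row sums):
  P(X=0) = 0.309 + 0.241 = 0.550
  P(X=1) = 0.020 + 0.389 = 0.409
  P(X=2) = 0.035 + 0.006 = 0.041
H(X) = -[0.550·log₂(0.550) + 0.409·log₂(0.409) + 0.041·log₂(0.041)]
  = 0.4744 + 0.5275 + 0.1889 = 1.1908 bits

H(Y|X) = H(X,Y) - H(X) = 1.8746 - 1.1908 = 0.6838 bits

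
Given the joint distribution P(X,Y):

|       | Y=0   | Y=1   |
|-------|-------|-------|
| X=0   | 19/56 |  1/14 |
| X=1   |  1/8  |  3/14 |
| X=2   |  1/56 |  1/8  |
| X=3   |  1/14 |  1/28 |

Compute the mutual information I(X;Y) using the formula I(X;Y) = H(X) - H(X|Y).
0.2198 bits

I(X;Y) = H(X) - H(X|Y)

Marginal of X (row sums):
  P(X=0) = 19/56 + 1/14 = 23/56
  P(X=1) = 1/8 + 3/14 = 19/56
  P(X=2) = 1/56 + 1/8 = 1/7
  P(X=3) = 1/14 + 1/28 = 3/28
H(X) = -[(23/56)·log₂(23/56) + (19/56)·log₂(19/56) + (1/7)·log₂(1/7) + (3/28)·log₂(3/28)]
  = 0.52727 + 0.52909 + 0.40105 + 0.34526 = 1.8027 bits

Marginal of Y (column sums):
  P(Y=0) = 19/56 + 1/8 + 1/56 + 1/14 = 31/56
  P(Y=1) = 1/14 + 3/14 + 1/8 + 1/28 = 25/56
H(X|Y) = Σ_y P(y)·H(X|Y=y):
  Y=0: P(Y=0) = 31/56, P(X|Y=0) = (19/31, 7/31, 1/31, 4/31) → H(X|Y=0) = 1.45864
  Y=1: P(Y=1) = 25/56, P(X|Y=1) = (4/25, 12/25, 7/25, 2/25) → H(X|Y=1) = 1.73701
H(X|Y) = (31/56)·1.45864 + (25/56)·1.73701 = 1.5829 bits

I(X;Y) = H(X) - H(X|Y) = 1.8027 - 1.5829 = 0.2198 bits

Cross-check via I(X;Y) = H(X) + H(Y) - H(X,Y): computing H(Y) from the column sums and H(X,Y) from the 8 cells in the same way gives H(Y) = 0.9917 bits and H(X,Y) = 2.5746 bits, so
I(X;Y) = 1.8027 + 0.9917 - 2.5746 = 0.2198 bits ✓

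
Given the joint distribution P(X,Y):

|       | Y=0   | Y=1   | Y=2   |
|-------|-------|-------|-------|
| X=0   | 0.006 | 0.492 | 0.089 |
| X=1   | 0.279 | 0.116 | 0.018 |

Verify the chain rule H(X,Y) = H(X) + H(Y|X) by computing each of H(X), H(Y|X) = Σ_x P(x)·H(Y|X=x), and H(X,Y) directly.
H(X) = 0.9780 bits, H(Y|X) = 0.8590 bits, H(X,Y) = 1.8370 bits

Marginal of X (row sums):
  P(X=0) = 0.006 + 0.492 + 0.089 = 0.587
  P(X=1) = 0.279 + 0.116 + 0.018 = 0.413
H(X) = -[0.587·log₂(0.587) + 0.413·log₂(0.413)]
  = 0.451149 + 0.526900 = 0.9780 bits

H(Y|X) = Σ_x P(x)·H(Y|X=x):
  X=0: P(X=0) = 0.587, P(Y|X=0) = (6/587, 492/587, 89/587) → H(Y|X=0) = 0.693695
  X=1: P(X=1) = 0.413, P(Y|X=1) = (279/413, 116/413, 18/413) → H(Y|X=1) = 1.093837
H(Y|X) = 0.587·0.693695 + 0.413·1.093837 = 0.8590 bits

H(X,Y) = -Σ_{x,y} P(x,y) log₂ P(x,y). Per-cell terms -P(x,y)·log₂P(x,y):
  X=0: 0.044285, 0.503449, 0.310615
  X=1: 0.513824, 0.360505, 0.104325
Sum of the 6 terms: H(X,Y) = 1.8370 bits

Chain rule check:
  H(X) + H(Y|X) = 0.9780 + 0.8590 = 1.8370 bits
  H(X,Y) = 1.8370 bits
✓ Chain rule verified.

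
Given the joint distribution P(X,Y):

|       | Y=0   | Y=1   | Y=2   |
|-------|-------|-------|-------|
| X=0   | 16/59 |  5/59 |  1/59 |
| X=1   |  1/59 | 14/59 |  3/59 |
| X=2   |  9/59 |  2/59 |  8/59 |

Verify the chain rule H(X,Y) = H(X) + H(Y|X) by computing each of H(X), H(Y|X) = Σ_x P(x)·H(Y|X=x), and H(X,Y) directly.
H(X) = 1.5796 bits, H(Y|X) = 1.1132 bits, H(X,Y) = 2.6929 bits

Marginal of X (row sums):
  P(X=0) = 16/59 + 5/59 + 1/59 = 22/59
  P(X=1) = 1/59 + 14/59 + 3/59 = 18/59
  P(X=2) = 9/59 + 2/59 + 8/59 = 19/59
H(X) = -[(22/59)·log₂(22/59) + (18/59)·log₂(18/59) + (19/59)·log₂(19/59)]
  = 0.53069 + 0.52252 + 0.52643 = 1.5796 bits

H(Y|X) = Σ_x P(x)·H(Y|X=x):
  X=0: P(X=0) = 22/59, P(Y|X=0) = (8/11, 5/22, 1/22) → H(Y|X=0) = 1.02263
  X=1: P(X=1) = 18/59, P(Y|X=1) = (1/18, 7/9, 1/6) → H(Y|X=1) = 0.94449
  X=2: P(X=2) = 19/59, P(Y|X=2) = (9/19, 2/19, 8/19) → H(Y|X=2) = 1.37796
H(Y|X) = (22/59)·1.02263 + (18/59)·0.94449 + (19/59)·1.37796 = 1.1132 bits

H(X,Y) = -Σ_{x,y} P(x,y) log₂ P(x,y). Per-cell terms -P(x,y)·log₂P(x,y):
  X=0: 0.51055, 0.30176, 0.09971
  X=1: 0.09971, 0.49244, 0.21853
  X=2: 0.41380, 0.16551, 0.39087
Sum of the 9 terms: H(X,Y) = 2.6929 bits

Chain rule check:
  H(X) + H(Y|X) = 1.5796 + 1.1132 = 2.6928 bits
  H(X,Y) = 2.6929 bits
✓ Chain rule verified (Δ = 0.0001 is 4-dp rounding noise: each of the three values was rounded independently).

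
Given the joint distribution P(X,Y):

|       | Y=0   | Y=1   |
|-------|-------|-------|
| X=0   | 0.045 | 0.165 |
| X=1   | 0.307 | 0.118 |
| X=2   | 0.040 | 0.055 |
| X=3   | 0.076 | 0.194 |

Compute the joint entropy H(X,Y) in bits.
2.6745 bits

H(X,Y) = -Σ_{x,y} P(x,y) log₂ P(x,y). Per-cell terms -P(x,y)·log₂P(x,y):
  X=0: 0.2013, 0.4289
  X=1: 0.5230, 0.3638
  X=2: 0.1858, 0.2301
  X=3: 0.2826, 0.4590
Sum of the 8 terms: H(X,Y) = 2.6745 bits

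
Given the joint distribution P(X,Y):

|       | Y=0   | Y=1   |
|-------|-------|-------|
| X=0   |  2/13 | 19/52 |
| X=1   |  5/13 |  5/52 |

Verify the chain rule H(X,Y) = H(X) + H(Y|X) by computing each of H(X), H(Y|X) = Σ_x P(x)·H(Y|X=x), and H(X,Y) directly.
H(X) = 0.9989 bits, H(Y|X) = 0.8023 bits, H(X,Y) = 1.8012 bits

Marginal of X (row sums):
  P(X=0) = 2/13 + 19/52 = 27/52
  P(X=1) = 5/13 + 5/52 = 25/52
H(X) = -[(27/52)·log₂(27/52) + (25/52)·log₂(25/52)]
  = 0.49096 + 0.50797 = 0.9989 bits

H(Y|X) = Σ_x P(x)·H(Y|X=x):
  X=0: P(X=0) = 27/52, P(Y|X=0) = (8/27, 19/27) → H(Y|X=0) = 0.87672
  X=1: P(X=1) = 25/52, P(Y|X=1) = (4/5, 1/5) → H(Y|X=1) = 0.72193
H(Y|X) = (27/52)·0.87672 + (25/52)·0.72193 = 0.8023 bits

H(X,Y) = -Σ_{x,y} P(x,y) log₂ P(x,y). Per-cell terms -P(x,y)·log₂P(x,y):
  X=0: 0.41545, 0.53073
  X=1: 0.53020, 0.32486
Sum of the 4 terms: H(X,Y) = 1.8012 bits

Chain rule check:
  H(X) + H(Y|X) = 0.9989 + 0.8023 = 1.8012 bits
  H(X,Y) = 1.8012 bits
✓ Chain rule verified.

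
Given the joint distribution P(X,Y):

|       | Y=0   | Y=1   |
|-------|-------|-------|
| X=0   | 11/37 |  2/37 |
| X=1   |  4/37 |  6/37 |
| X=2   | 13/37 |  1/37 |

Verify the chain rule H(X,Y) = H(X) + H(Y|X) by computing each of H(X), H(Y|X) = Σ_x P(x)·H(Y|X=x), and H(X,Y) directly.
H(X) = 1.5709 bits, H(Y|X) = 0.6205 bits, H(X,Y) = 2.1914 bits

Marginal of X (row sums):
  P(X=0) = 11/37 + 2/37 = 13/37
  P(X=1) = 4/37 + 6/37 = 10/37
  P(X=2) = 13/37 + 1/37 = 14/37
H(X) = -[(13/37)·log₂(13/37) + (10/37)·log₂(10/37) + (14/37)·log₂(14/37)]
  = 0.530194 + 0.510142 + 0.530524 = 1.5709 bits

H(Y|X) = Σ_x P(x)·H(Y|X=x):
  X=0: P(X=0) = 13/37, P(Y|X=0) = (11/13, 2/13) → H(Y|X=0) = 0.619382
  X=1: P(X=1) = 10/37, P(Y|X=1) = (2/5, 3/5) → H(Y|X=1) = 0.970951
  X=2: P(X=2) = 14/37, P(Y|X=2) = (13/14, 1/14) → H(Y|X=2) = 0.371232
H(Y|X) = (13/37)·0.619382 + (10/37)·0.970951 + (14/37)·0.371232 = 0.6205 bits

H(X,Y) = -Σ_{x,y} P(x,y) log₂ P(x,y). Per-cell terms -P(x,y)·log₂P(x,y):
  X=0: 0.520277, 0.227538
  X=1: 0.346968, 0.425593
  X=2: 0.530194, 0.140796
Sum of the 6 terms: H(X,Y) = 2.1914 bits

Chain rule check:
  H(X) + H(Y|X) = 1.5709 + 0.6205 = 2.1914 bits
  H(X,Y) = 2.1914 bits
✓ Chain rule verified.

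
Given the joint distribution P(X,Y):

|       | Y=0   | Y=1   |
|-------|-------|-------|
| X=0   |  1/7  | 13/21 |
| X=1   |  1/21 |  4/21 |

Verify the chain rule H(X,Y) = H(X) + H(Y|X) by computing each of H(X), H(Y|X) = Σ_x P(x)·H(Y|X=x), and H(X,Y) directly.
H(X) = 0.7919 bits, H(Y|X) = 0.7023 bits, H(X,Y) = 1.4942 bits

Marginal of X (row sums):
  P(X=0) = 1/7 + 13/21 = 16/21
  P(X=1) = 1/21 + 4/21 = 5/21
H(X) = -[(16/21)·log₂(16/21) + (5/21)·log₂(5/21)]
  = 0.29891 + 0.49295 = 0.7919 bits

H(Y|X) = Σ_x P(x)·H(Y|X=x):
  X=0: P(X=0) = 16/21, P(Y|X=0) = (3/16, 13/16) → H(Y|X=0) = 0.69621
  X=1: P(X=1) = 5/21, P(Y|X=1) = (1/5, 4/5) → H(Y|X=1) = 0.72193
H(Y|X) = (16/21)·0.69621 + (5/21)·0.72193 = 0.7023 bits

H(X,Y) = -Σ_{x,y} P(x,y) log₂ P(x,y). Per-cell terms -P(x,y)·log₂P(x,y):
  X=0: 0.40105, 0.42831
  X=1: 0.20916, 0.45568
Sum of the 4 terms: H(X,Y) = 1.4942 bits

Chain rule check:
  H(X) + H(Y|X) = 0.7919 + 0.7023 = 1.4942 bits
  H(X,Y) = 1.4942 bits
✓ Chain rule verified.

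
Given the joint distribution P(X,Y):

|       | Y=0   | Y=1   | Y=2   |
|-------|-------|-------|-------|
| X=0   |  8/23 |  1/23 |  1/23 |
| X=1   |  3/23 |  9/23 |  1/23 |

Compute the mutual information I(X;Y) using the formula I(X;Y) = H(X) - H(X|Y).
0.2925 bits

I(X;Y) = H(X) - H(X|Y)

Marginal of X (row sums):
  P(X=0) = 8/23 + 1/23 + 1/23 = 10/23
  P(X=1) = 3/23 + 9/23 + 1/23 = 13/23
H(X) = -[(10/23)·log₂(10/23) + (13/23)·log₂(13/23)]
  = 0.52245 + 0.46524 = 0.98769 bits

Marginal of Y (column sums):
  P(Y=0) = 8/23 + 3/23 = 11/23
  P(Y=1) = 1/23 + 9/23 = 10/23
  P(Y=2) = 1/23 + 1/23 = 2/23
H(X|Y) = Σ_y P(y)·H(X|Y=y):
  Y=0: P(Y=0) = 11/23, P(X|Y=0) = (8/11, 3/11) → H(X|Y=0) = 0.84535
  Y=1: P(Y=1) = 10/23, P(X|Y=1) = (1/10, 9/10) → H(X|Y=1) = 0.46900
  Y=2: P(Y=2) = 2/23, P(X|Y=2) = (1/2, 1/2) → H(X|Y=2) = 1.00000
H(X|Y) = (11/23)·0.84535 + (10/23)·0.46900 + (2/23)·1.00000 = 0.69517 bits

I(X;Y) = H(X) - H(X|Y) = 0.98769 - 0.69517 = 0.2925 bits

Cross-check via I(X;Y) = H(X) + H(Y) - H(X,Y): computing H(Y) from the column sums and H(X,Y) from the 6 cells in the same way gives H(Y) = 1.33778 bits and H(X,Y) = 2.03294 bits, so
I(X;Y) = 0.98769 + 1.33778 - 2.03294 = 0.2925 bits ✓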